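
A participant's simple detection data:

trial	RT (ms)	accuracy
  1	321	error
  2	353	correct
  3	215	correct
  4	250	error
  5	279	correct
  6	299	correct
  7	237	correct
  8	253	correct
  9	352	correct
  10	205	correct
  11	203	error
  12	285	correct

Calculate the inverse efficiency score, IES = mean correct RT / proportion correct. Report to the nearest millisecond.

367 ms

Correct trials (n=9): 353, 215, 279, 299, 237, 253, 352, 205, 285
Mean correct RT = 2478/9 = 275.3333 ms
Proportion correct = 9/12
IES = 275.3333 / (9/12) = 367.111 ms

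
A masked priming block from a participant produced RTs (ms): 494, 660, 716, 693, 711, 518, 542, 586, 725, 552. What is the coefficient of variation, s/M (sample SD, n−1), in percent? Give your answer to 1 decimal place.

n = 10, Σ = 6197, M = 619.7000
Σ(x−M)² = 73594.100; s = √(73594.100/9) = 90.4274
CV = 90.4274 / 619.7000 = 0.14592 = 14.592%

14.6%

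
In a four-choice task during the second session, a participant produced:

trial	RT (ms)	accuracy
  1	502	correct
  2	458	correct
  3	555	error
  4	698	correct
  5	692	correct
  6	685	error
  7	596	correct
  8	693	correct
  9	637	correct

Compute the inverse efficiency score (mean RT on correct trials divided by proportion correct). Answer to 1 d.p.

Correct trials (n=7): 502, 458, 698, 692, 596, 693, 637
Mean correct RT = 4276/7 = 610.8571 ms
Proportion correct = 7/9
IES = 610.8571 / (7/9) = 785.388 ms

785.4 ms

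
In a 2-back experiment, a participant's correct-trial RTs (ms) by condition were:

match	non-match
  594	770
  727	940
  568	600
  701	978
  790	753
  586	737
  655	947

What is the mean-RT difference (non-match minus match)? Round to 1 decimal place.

M(match) = 4621/7 = 660.143
M(non-match) = 5725/7 = 817.857
Difference = 817.857 − 660.143 = 157.714 ms

157.7 ms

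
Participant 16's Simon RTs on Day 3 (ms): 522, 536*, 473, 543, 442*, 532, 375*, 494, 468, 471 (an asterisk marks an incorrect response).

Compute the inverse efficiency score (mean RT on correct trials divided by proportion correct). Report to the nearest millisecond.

Correct trials (n=7): 522, 473, 543, 532, 494, 468, 471
Mean correct RT = 3503/7 = 500.4286 ms
Proportion correct = 7/10
IES = 500.4286 / (7/10) = 714.898 ms

715 ms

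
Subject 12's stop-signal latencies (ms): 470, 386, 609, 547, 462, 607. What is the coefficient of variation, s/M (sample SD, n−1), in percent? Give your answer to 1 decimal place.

17.4%

n = 6, Σ = 3081, M = 513.5000
Σ(x−M)² = 39785.500; s = √(39785.500/5) = 89.2026
CV = 89.2026 / 513.5000 = 0.17371 = 17.371%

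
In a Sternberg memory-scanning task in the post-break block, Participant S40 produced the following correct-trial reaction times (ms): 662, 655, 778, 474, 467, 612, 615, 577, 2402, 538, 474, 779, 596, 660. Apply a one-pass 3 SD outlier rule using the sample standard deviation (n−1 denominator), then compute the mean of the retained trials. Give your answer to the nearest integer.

n = 14, ΣRT = 10289, M = 734.929
Σ(x−M)² = 3120716.93; s = √(3120716.93/13) = 489.954
Cutoffs: 734.929 ± 3·489.954 → [-734.9, 2204.8]
Outside: 2402 → excluded.
Retained (n=13): Σ = 7887, mean = 7887/13 = 606.692

607 ms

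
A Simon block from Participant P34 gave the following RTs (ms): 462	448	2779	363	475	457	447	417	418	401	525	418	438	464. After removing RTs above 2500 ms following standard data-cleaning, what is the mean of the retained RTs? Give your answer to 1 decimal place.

441.0 ms

Excluded: 2779
Retained (n=13): Σ = 5733
Mean = 5733/13 = 441.0000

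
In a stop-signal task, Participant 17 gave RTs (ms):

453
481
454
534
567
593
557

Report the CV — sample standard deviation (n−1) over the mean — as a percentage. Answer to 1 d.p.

11.0%

n = 7, Σ = 3639, M = 519.8571
Σ(x−M)² = 19468.857; s = √(19468.857/6) = 56.9632
CV = 56.9632 / 519.8571 = 0.10957 = 10.957%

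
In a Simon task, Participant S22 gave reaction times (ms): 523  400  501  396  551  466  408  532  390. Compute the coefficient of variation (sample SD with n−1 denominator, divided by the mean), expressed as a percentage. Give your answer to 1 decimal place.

n = 9, Σ = 4167, M = 463.0000
Σ(x−M)² = 34370.000; s = √(34370.000/8) = 65.5458
CV = 65.5458 / 463.0000 = 0.14157 = 14.157%

14.2%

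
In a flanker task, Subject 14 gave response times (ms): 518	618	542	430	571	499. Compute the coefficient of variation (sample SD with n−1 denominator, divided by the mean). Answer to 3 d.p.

n = 6, Σ = 3178, M = 529.6667
Σ(x−M)² = 20673.333; s = √(20673.333/5) = 64.3014
CV = 64.3014 / 529.6667 = 0.12140

0.121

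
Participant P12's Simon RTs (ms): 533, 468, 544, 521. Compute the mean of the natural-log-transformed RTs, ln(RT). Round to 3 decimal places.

6.245

ln(RT): 6.2785, 6.1485, 6.2989, 6.2558
Σ ln(RT) = 24.9817
Mean = 24.9817/4 = 6.24542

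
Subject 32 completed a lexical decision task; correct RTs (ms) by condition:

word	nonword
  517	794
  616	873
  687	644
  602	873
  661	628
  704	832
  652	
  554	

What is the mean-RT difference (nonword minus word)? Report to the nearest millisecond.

M(word) = 4993/8 = 624.125
M(nonword) = 4644/6 = 774.000
Difference = 774.000 − 624.125 = 149.875 ms

150 ms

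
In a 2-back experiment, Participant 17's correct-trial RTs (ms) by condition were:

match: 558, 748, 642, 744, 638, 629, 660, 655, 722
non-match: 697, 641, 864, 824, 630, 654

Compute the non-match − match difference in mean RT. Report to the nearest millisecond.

M(match) = 5996/9 = 666.222
M(non-match) = 4310/6 = 718.333
Difference = 718.333 − 666.222 = 52.111 ms

52 ms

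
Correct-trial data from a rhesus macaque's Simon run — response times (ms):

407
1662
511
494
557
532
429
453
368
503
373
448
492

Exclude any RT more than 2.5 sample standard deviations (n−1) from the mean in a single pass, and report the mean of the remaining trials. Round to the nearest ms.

464 ms

n = 13, ΣRT = 7229, M = 556.077
Σ(x−M)² = 1366022.92; s = √(1366022.92/12) = 337.395
Cutoffs: 556.077 ± 2.5·337.395 → [-287.4, 1399.6]
Outside: 1662 → excluded.
Retained (n=12): Σ = 5567, mean = 5567/12 = 463.917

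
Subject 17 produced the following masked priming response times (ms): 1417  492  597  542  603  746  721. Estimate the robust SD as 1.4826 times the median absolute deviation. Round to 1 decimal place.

164.6 ms

Sorted: 492, 542, 597, 603, 721, 746, 1417 → median = 603
|x − 603| sorted: 0, 6, 61, 111, 118, 143, 814 → MAD = 111
Robust SD ≈ 1.4826 × 111 = 164.569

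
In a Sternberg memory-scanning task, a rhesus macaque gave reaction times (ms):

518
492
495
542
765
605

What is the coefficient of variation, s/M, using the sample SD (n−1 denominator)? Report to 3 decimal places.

0.183

n = 6, Σ = 3417, M = 569.5000
Σ(x−M)² = 54445.500; s = √(54445.500/5) = 104.3509
CV = 104.3509 / 569.5000 = 0.18323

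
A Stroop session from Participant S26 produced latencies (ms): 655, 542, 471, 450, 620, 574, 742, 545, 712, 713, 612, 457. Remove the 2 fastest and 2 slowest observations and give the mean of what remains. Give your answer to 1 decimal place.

591.4 ms

Sorted: 450, 457, 471, 542, 545, 574, 612, 620, 655, 712, 713, 742
Drop lowest 2 (450, 457) and highest 2 (713, 742)
Remaining (n=8): Σ = 4731, mean = 4731/8 = 591.375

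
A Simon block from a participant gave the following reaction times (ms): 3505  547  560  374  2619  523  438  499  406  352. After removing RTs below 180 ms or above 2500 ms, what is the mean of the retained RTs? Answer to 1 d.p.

462.4 ms

Excluded: 2619, 3505
Retained (n=8): Σ = 3699
Mean = 3699/8 = 462.3750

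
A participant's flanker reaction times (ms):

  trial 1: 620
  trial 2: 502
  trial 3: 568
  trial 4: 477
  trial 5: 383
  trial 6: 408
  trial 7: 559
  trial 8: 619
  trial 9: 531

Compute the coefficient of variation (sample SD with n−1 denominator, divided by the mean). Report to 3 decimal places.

n = 9, Σ = 4667, M = 518.5556
Σ(x−M)² = 57214.222; s = √(57214.222/8) = 84.5682
CV = 84.5682 / 518.5556 = 0.16308

0.163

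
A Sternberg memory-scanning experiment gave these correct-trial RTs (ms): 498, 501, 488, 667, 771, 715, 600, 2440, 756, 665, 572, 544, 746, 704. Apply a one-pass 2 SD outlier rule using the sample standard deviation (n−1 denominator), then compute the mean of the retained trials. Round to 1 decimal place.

632.8 ms

n = 14, ΣRT = 10667, M = 761.929
Σ(x−M)² = 3162824.93; s = √(3162824.93/13) = 493.249
Cutoffs: 761.929 ± 2·493.249 → [-224.6, 1748.4]
Outside: 2440 → excluded.
Retained (n=13): Σ = 8227, mean = 8227/13 = 632.846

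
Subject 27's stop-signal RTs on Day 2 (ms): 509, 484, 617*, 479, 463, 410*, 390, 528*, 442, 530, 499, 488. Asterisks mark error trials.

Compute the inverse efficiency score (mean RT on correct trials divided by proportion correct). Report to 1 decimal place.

Correct trials (n=9): 509, 484, 479, 463, 390, 442, 530, 499, 488
Mean correct RT = 4284/9 = 476.0000 ms
Proportion correct = 9/12
IES = 476.0000 / (9/12) = 634.667 ms

634.7 ms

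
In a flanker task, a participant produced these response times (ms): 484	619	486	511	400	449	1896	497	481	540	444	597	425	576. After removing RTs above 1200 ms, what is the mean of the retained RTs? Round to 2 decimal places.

Excluded: 1896
Retained (n=13): Σ = 6509
Mean = 6509/13 = 500.6923

500.69 ms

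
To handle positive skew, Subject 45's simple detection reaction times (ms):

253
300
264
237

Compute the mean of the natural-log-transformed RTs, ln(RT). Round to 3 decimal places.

ln(RT): 5.5334, 5.7038, 5.5759, 5.4681
Σ ln(RT) = 22.2812
Mean = 22.2812/4 = 5.57030

5.570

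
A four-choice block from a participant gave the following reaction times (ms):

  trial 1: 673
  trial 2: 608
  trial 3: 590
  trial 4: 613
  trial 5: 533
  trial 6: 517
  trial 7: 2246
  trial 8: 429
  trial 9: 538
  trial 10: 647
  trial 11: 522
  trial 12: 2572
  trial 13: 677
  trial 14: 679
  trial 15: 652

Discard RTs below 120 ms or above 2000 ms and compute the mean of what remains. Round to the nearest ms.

591 ms

Excluded: 2246, 2572
Retained (n=13): Σ = 7678
Mean = 7678/13 = 590.6154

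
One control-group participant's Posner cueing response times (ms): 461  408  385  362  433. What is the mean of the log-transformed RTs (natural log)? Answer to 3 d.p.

ln(RT): 6.1334, 6.0113, 5.9532, 5.8916, 6.0707
Σ ln(RT) = 30.0603
Mean = 30.0603/5 = 6.01206

6.012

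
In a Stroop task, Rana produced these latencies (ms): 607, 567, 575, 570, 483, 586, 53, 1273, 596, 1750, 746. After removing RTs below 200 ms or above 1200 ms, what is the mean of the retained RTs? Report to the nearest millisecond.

591 ms

Excluded: 53, 1273, 1750
Retained (n=8): Σ = 4730
Mean = 4730/8 = 591.2500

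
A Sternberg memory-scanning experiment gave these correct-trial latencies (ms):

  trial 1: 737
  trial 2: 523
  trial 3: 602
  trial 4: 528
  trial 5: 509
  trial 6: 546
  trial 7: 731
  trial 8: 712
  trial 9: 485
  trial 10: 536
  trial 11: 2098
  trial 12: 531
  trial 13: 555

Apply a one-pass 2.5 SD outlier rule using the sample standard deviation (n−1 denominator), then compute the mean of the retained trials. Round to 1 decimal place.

582.9 ms

n = 13, ΣRT = 9093, M = 699.462
Σ(x−M)² = 2210295.23; s = √(2210295.23/12) = 429.175
Cutoffs: 699.462 ± 2.5·429.175 → [-373.5, 1772.4]
Outside: 2098 → excluded.
Retained (n=12): Σ = 6995, mean = 6995/12 = 582.917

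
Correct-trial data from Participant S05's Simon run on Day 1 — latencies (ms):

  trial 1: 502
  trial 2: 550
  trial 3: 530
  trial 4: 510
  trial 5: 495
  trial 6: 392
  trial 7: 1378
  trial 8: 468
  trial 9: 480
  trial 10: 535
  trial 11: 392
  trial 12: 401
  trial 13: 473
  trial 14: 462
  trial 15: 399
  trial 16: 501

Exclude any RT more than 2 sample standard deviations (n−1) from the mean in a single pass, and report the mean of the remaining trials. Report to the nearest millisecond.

473 ms

n = 16, ΣRT = 8468, M = 529.250
Σ(x−M)² = 808877.00; s = √(808877.00/15) = 232.218
Cutoffs: 529.250 ± 2·232.218 → [64.8, 993.7]
Outside: 1378 → excluded.
Retained (n=15): Σ = 7090, mean = 7090/15 = 472.667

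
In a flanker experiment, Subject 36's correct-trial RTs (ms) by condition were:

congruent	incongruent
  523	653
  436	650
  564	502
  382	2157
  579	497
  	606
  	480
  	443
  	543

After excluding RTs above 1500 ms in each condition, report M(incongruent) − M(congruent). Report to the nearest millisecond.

50 ms

incongruent: exclude 2157
M(congruent) = 2484/5 = 496.800
M(incongruent) = 4374/8 = 546.750
Difference = 546.750 − 496.800 = 49.950 ms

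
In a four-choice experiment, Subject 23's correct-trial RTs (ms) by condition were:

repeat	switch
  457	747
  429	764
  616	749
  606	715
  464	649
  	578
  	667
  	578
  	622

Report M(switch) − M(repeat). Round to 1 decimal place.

M(repeat) = 2572/5 = 514.400
M(switch) = 6069/9 = 674.333
Difference = 674.333 − 514.400 = 159.933 ms

159.9 ms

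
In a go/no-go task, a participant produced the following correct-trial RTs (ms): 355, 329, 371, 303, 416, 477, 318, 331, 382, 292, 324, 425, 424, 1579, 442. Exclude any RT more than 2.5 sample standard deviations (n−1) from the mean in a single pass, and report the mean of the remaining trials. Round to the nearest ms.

371 ms

n = 15, ΣRT = 6768, M = 451.200
Σ(x−M)² = 1406434.40; s = √(1406434.40/14) = 316.954
Cutoffs: 451.200 ± 2.5·316.954 → [-341.2, 1243.6]
Outside: 1579 → excluded.
Retained (n=14): Σ = 5189, mean = 5189/14 = 370.643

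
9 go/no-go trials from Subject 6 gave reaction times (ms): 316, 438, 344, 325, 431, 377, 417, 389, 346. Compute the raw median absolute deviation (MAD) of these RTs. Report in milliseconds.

Sorted: 316, 325, 344, 346, 377, 389, 417, 431, 438 → median = 377
|x − 377|: 61, 61, 33, 52, 54, 0, 40, 12, 31
Sorted deviations: 0, 12, 31, 33, 40, 52, 54, 61, 61 → MAD = 40

40 ms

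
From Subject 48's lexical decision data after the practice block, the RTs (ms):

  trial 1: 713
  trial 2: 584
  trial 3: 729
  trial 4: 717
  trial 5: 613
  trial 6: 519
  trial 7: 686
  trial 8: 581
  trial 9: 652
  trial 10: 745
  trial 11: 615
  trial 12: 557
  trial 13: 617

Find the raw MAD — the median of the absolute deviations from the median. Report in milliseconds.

Sorted: 519, 557, 581, 584, 613, 615, 617, 652, 686, 713, 717, 729, 745 → median = 617
|x − 617|: 96, 33, 112, 100, 4, 98, 69, 36, 35, 128, 2, 60, 0
Sorted deviations: 0, 2, 4, 33, 35, 36, 60, 69, 96, 98, 100, 112, 128 → MAD = 60

60 ms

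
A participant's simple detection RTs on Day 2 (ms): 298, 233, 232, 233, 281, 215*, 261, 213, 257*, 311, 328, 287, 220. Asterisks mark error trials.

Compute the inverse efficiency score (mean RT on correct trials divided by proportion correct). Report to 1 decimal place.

Correct trials (n=11): 298, 233, 232, 233, 281, 261, 213, 311, 328, 287, 220
Mean correct RT = 2897/11 = 263.3636 ms
Proportion correct = 11/13
IES = 263.3636 / (11/13) = 311.248 ms

311.2 ms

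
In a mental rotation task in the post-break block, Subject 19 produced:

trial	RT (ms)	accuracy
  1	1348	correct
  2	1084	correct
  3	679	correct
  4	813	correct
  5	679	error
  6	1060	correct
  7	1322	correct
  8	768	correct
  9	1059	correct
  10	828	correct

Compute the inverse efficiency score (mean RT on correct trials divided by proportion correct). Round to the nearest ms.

Correct trials (n=9): 1348, 1084, 679, 813, 1060, 1322, 768, 1059, 828
Mean correct RT = 8961/9 = 995.6667 ms
Proportion correct = 9/10
IES = 995.6667 / (9/10) = 1106.296 ms

1106 ms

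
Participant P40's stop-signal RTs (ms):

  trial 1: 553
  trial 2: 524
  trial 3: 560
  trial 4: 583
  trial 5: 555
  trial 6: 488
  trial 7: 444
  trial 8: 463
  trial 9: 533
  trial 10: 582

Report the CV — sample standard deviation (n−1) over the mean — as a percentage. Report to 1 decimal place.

9.2%

n = 10, Σ = 5285, M = 528.5000
Σ(x−M)² = 21238.500; s = √(21238.500/9) = 48.5781
CV = 48.5781 / 528.5000 = 0.09192 = 9.192%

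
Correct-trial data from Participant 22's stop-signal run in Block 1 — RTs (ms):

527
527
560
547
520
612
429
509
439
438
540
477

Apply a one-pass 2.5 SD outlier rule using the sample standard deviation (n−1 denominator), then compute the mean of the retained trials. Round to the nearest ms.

n = 12, ΣRT = 6125, M = 510.417
Σ(x−M)² = 33724.92; s = √(33724.92/11) = 55.371
Cutoffs: 510.417 ± 2.5·55.371 → [372.0, 648.8]
No RTs fall outside the cutoffs; all 12 retained. Mean = 6125/12 = 510.417

510 ms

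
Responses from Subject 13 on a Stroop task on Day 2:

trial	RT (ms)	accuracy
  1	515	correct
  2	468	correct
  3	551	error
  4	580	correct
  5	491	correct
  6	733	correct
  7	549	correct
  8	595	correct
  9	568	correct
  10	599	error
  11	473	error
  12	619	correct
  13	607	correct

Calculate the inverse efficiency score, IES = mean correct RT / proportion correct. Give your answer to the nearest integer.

Correct trials (n=10): 515, 468, 580, 491, 733, 549, 595, 568, 619, 607
Mean correct RT = 5725/10 = 572.5000 ms
Proportion correct = 10/13
IES = 572.5000 / (10/13) = 744.250 ms

744 ms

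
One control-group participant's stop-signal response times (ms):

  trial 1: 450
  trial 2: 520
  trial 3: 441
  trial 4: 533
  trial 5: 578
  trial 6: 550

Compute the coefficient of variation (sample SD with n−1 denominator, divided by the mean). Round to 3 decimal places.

0.108

n = 6, Σ = 3072, M = 512.0000
Σ(x−M)² = 15190.000; s = √(15190.000/5) = 55.1181
CV = 55.1181 / 512.0000 = 0.10765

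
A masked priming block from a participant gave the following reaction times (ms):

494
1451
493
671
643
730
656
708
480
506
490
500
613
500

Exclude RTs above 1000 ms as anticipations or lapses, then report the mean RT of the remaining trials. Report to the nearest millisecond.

576 ms

Excluded: 1451
Retained (n=13): Σ = 7484
Mean = 7484/13 = 575.6923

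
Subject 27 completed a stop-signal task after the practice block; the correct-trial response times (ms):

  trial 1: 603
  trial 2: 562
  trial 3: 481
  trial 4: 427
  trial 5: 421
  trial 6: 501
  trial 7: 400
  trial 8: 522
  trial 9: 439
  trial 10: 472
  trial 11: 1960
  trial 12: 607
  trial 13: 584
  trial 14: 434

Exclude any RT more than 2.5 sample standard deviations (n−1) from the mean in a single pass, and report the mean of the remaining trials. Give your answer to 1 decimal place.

n = 14, ΣRT = 8413, M = 600.929
Σ(x−M)² = 2053222.93; s = √(2053222.93/13) = 397.417
Cutoffs: 600.929 ± 2.5·397.417 → [-392.6, 1594.5]
Outside: 1960 → excluded.
Retained (n=13): Σ = 6453, mean = 6453/13 = 496.385

496.4 ms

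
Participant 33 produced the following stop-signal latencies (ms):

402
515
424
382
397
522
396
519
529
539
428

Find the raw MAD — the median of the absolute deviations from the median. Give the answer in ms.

Sorted: 382, 396, 397, 402, 424, 428, 515, 519, 522, 529, 539 → median = 428
|x − 428|: 26, 87, 4, 46, 31, 94, 32, 91, 101, 111, 0
Sorted deviations: 0, 4, 26, 31, 32, 46, 87, 91, 94, 101, 111 → MAD = 46

46 ms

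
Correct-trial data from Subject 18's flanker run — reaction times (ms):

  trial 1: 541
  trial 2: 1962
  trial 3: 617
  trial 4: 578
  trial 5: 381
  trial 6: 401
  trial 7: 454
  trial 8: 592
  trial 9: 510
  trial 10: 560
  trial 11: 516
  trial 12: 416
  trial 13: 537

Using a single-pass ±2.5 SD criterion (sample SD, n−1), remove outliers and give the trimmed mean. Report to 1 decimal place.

n = 13, ΣRT = 8065, M = 620.385
Σ(x−M)² = 2017419.08; s = √(2017419.08/12) = 410.022
Cutoffs: 620.385 ± 2.5·410.022 → [-404.7, 1645.4]
Outside: 1962 → excluded.
Retained (n=12): Σ = 6103, mean = 6103/12 = 508.583

508.6 ms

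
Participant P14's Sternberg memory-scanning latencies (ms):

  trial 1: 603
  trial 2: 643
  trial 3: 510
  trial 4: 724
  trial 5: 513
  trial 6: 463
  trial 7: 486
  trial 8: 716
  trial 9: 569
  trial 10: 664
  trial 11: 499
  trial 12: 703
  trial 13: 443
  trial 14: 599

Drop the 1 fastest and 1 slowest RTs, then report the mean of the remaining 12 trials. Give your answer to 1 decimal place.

Sorted: 443, 463, 486, 499, 510, 513, 569, 599, 603, 643, 664, 703, 716, 724
Drop lowest 1 (443) and highest 1 (724)
Remaining (n=12): Σ = 6968, mean = 6968/12 = 580.667

580.7 ms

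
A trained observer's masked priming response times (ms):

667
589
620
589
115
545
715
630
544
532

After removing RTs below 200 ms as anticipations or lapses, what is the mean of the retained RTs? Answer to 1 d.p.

603.4 ms

Excluded: 115
Retained (n=9): Σ = 5431
Mean = 5431/9 = 603.4444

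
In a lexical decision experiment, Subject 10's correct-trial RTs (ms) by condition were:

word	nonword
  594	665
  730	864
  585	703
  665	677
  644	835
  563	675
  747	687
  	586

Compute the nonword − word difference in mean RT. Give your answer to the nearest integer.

M(word) = 4528/7 = 646.857
M(nonword) = 5692/8 = 711.500
Difference = 711.500 − 646.857 = 64.643 ms

65 ms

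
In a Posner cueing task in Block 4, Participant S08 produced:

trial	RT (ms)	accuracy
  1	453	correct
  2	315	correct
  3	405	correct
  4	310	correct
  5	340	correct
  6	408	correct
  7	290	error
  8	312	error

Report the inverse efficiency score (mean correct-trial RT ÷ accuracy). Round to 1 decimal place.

495.8 ms

Correct trials (n=6): 453, 315, 405, 310, 340, 408
Mean correct RT = 2231/6 = 371.8333 ms
Proportion correct = 6/8
IES = 371.8333 / (6/8) = 495.778 ms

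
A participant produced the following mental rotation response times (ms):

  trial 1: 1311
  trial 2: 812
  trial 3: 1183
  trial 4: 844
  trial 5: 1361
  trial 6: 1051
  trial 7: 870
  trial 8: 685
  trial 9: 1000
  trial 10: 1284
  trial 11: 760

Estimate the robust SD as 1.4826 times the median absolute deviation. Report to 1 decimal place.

Sorted: 685, 760, 812, 844, 870, 1000, 1051, 1183, 1284, 1311, 1361 → median = 1000
|x − 1000| sorted: 0, 51, 130, 156, 183, 188, 240, 284, 311, 315, 361 → MAD = 188
Robust SD ≈ 1.4826 × 188 = 278.729

278.7 ms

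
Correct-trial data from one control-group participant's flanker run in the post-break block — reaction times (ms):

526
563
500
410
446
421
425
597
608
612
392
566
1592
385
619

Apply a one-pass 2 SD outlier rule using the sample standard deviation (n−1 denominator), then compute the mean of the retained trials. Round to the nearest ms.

n = 15, ΣRT = 8662, M = 577.467
Σ(x−M)² = 1206997.73; s = √(1206997.73/14) = 293.622
Cutoffs: 577.467 ± 2·293.622 → [-9.8, 1164.7]
Outside: 1592 → excluded.
Retained (n=14): Σ = 7070, mean = 7070/14 = 505.000

505 ms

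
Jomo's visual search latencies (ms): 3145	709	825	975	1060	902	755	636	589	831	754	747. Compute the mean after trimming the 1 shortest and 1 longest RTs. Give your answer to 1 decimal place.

Sorted: 589, 636, 709, 747, 754, 755, 825, 831, 902, 975, 1060, 3145
Drop lowest 1 (589) and highest 1 (3145)
Remaining (n=10): Σ = 8194, mean = 8194/10 = 819.400

819.4 ms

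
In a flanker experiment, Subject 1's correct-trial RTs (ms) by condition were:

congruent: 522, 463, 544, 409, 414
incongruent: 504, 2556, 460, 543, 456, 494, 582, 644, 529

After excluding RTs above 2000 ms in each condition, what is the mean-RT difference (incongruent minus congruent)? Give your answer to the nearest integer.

56 ms

incongruent: exclude 2556
M(congruent) = 2352/5 = 470.400
M(incongruent) = 4212/8 = 526.500
Difference = 526.500 − 470.400 = 56.100 ms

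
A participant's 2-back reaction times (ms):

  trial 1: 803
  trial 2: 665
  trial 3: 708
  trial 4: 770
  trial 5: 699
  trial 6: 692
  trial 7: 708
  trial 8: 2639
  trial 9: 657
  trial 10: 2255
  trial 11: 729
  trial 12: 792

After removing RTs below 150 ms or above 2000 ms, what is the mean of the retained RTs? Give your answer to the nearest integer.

722 ms

Excluded: 2255, 2639
Retained (n=10): Σ = 7223
Mean = 7223/10 = 722.3000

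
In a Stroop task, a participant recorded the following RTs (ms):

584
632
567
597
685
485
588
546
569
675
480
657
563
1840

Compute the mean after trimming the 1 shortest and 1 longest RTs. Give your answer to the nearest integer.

596 ms

Sorted: 480, 485, 546, 563, 567, 569, 584, 588, 597, 632, 657, 675, 685, 1840
Drop lowest 1 (480) and highest 1 (1840)
Remaining (n=12): Σ = 7148, mean = 7148/12 = 595.667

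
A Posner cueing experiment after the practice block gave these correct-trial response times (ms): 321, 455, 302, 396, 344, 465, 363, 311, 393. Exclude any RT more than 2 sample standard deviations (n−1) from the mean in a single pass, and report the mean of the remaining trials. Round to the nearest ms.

n = 9, ΣRT = 3350, M = 372.222
Σ(x−M)² = 28641.56; s = √(28641.56/8) = 59.835
Cutoffs: 372.222 ± 2·59.835 → [252.6, 491.9]
No RTs fall outside the cutoffs; all 9 retained. Mean = 3350/9 = 372.222

372 ms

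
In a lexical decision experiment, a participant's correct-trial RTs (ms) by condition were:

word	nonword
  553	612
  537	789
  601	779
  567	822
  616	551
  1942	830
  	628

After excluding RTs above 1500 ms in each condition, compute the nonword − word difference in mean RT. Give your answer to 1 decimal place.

141.1 ms

word: exclude 1942
M(word) = 2874/5 = 574.800
M(nonword) = 5011/7 = 715.857
Difference = 715.857 − 574.800 = 141.057 ms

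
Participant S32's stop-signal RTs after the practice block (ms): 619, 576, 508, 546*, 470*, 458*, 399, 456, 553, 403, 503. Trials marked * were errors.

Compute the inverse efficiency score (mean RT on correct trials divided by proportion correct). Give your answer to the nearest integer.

Correct trials (n=8): 619, 576, 508, 399, 456, 553, 403, 503
Mean correct RT = 4017/8 = 502.1250 ms
Proportion correct = 8/11
IES = 502.1250 / (8/11) = 690.422 ms

690 ms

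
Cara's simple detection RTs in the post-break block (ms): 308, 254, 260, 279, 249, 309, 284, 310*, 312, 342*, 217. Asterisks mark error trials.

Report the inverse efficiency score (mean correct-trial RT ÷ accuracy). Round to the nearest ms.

Correct trials (n=9): 308, 254, 260, 279, 249, 309, 284, 312, 217
Mean correct RT = 2472/9 = 274.6667 ms
Proportion correct = 9/11
IES = 274.6667 / (9/11) = 335.704 ms

336 ms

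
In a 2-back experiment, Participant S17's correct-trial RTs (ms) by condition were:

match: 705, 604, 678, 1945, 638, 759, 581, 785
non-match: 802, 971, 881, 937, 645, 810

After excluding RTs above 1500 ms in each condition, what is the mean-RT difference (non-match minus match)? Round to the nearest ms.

match: exclude 1945
M(match) = 4750/7 = 678.571
M(non-match) = 5046/6 = 841.000
Difference = 841.000 − 678.571 = 162.429 ms

162 ms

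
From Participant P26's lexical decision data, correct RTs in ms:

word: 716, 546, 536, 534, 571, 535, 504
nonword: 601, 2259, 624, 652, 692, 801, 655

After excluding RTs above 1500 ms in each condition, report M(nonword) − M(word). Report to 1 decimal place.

107.7 ms

nonword: exclude 2259
M(word) = 3942/7 = 563.143
M(nonword) = 4025/6 = 670.833
Difference = 670.833 − 563.143 = 107.690 ms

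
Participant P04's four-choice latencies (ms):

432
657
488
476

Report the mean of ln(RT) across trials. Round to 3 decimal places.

ln(RT): 6.0684, 6.4877, 6.1903, 6.1654
Σ ln(RT) = 24.9118
Mean = 24.9118/4 = 6.22796

6.228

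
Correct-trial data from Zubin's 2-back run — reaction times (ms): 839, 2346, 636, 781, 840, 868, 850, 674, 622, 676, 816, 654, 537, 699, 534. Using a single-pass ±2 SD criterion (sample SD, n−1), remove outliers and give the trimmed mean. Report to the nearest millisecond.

n = 15, ΣRT = 12372, M = 824.800
Σ(x−M)² = 2653026.40; s = √(2653026.40/14) = 435.318
Cutoffs: 824.800 ± 2·435.318 → [-45.8, 1695.4]
Outside: 2346 → excluded.
Retained (n=14): Σ = 10026, mean = 10026/14 = 716.143

716 ms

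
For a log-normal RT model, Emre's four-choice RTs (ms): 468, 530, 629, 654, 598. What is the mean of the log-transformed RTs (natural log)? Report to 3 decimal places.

ln(RT): 6.1485, 6.2729, 6.4441, 6.4831, 6.3936
Σ ln(RT) = 31.7422
Mean = 31.7422/5 = 6.34843

6.348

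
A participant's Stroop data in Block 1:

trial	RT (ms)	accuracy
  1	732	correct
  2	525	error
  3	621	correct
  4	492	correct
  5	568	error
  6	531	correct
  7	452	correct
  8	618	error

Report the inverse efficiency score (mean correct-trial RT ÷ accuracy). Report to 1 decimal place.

Correct trials (n=5): 732, 621, 492, 531, 452
Mean correct RT = 2828/5 = 565.6000 ms
Proportion correct = 5/8
IES = 565.6000 / (5/8) = 904.960 ms

905.0 ms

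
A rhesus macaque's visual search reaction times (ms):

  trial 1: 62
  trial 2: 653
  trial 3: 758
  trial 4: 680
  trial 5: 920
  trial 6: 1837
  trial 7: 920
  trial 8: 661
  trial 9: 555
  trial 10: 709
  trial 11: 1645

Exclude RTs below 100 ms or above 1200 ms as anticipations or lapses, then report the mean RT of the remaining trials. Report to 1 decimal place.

Excluded: 62, 1645, 1837
Retained (n=8): Σ = 5856
Mean = 5856/8 = 732.0000

732.0 ms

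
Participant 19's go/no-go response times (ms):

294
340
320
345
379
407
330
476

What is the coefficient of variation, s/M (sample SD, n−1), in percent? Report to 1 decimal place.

16.0%

n = 8, Σ = 2891, M = 361.3750
Σ(x−M)² = 23491.875; s = √(23491.875/7) = 57.9308
CV = 57.9308 / 361.3750 = 0.16031 = 16.031%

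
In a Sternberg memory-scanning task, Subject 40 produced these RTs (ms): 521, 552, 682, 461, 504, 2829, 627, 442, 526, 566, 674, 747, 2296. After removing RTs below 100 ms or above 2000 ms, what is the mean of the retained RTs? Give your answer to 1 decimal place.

Excluded: 2296, 2829
Retained (n=11): Σ = 6302
Mean = 6302/11 = 572.9091

572.9 ms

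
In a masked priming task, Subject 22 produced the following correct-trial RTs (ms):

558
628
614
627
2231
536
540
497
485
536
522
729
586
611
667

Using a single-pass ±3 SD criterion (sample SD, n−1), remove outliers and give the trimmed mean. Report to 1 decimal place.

n = 15, ΣRT = 10367, M = 691.133
Σ(x−M)² = 2602211.73; s = √(2602211.73/14) = 431.129
Cutoffs: 691.133 ± 3·431.129 → [-602.3, 1984.5]
Outside: 2231 → excluded.
Retained (n=14): Σ = 8136, mean = 8136/14 = 581.143

581.1 ms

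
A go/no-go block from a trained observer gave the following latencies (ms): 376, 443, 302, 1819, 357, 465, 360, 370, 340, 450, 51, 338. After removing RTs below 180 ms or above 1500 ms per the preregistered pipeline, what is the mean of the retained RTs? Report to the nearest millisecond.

380 ms

Excluded: 51, 1819
Retained (n=10): Σ = 3801
Mean = 3801/10 = 380.1000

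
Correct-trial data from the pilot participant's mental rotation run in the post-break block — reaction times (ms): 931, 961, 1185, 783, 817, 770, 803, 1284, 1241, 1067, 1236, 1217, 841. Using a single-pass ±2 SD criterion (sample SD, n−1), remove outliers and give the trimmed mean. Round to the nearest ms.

n = 13, ΣRT = 13136, M = 1010.462
Σ(x−M)² = 482663.23; s = √(482663.23/12) = 200.554
Cutoffs: 1010.462 ± 2·200.554 → [609.4, 1411.6]
No RTs fall outside the cutoffs; all 13 retained. Mean = 13136/13 = 1010.462

1010 ms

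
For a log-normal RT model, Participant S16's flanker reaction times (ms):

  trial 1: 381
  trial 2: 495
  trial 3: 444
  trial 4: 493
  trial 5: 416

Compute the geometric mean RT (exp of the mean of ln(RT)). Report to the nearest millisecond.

ln(RT): 5.9428, 6.2046, 6.0958, 6.2005, 6.0307
Mean ln(RT) = 30.4744/5 = 6.09488
Geometric mean = exp(6.09488) = 443.58 ms

444 ms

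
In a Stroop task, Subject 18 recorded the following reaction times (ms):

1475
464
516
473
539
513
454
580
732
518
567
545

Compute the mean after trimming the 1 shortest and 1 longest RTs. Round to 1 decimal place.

Sorted: 454, 464, 473, 513, 516, 518, 539, 545, 567, 580, 732, 1475
Drop lowest 1 (454) and highest 1 (1475)
Remaining (n=10): Σ = 5447, mean = 5447/10 = 544.700

544.7 ms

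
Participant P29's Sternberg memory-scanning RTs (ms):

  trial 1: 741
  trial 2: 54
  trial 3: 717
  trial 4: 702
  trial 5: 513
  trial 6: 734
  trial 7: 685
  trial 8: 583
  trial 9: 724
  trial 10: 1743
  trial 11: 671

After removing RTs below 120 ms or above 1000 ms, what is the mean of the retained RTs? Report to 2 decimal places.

674.44 ms

Excluded: 54, 1743
Retained (n=9): Σ = 6070
Mean = 6070/9 = 674.4444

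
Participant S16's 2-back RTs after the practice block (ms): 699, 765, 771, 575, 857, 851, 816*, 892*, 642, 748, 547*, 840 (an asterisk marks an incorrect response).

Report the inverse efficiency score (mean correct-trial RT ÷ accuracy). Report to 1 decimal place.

Correct trials (n=9): 699, 765, 771, 575, 857, 851, 642, 748, 840
Mean correct RT = 6748/9 = 749.7778 ms
Proportion correct = 9/12
IES = 749.7778 / (9/12) = 999.704 ms

999.7 ms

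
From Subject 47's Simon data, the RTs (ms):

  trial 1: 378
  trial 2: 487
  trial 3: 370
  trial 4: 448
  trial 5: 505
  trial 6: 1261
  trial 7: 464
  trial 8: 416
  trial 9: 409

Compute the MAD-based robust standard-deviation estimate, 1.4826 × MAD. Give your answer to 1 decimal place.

Sorted: 370, 378, 409, 416, 448, 464, 487, 505, 1261 → median = 448
|x − 448| sorted: 0, 16, 32, 39, 39, 57, 70, 78, 813 → MAD = 39
Robust SD ≈ 1.4826 × 39 = 57.821

57.8 ms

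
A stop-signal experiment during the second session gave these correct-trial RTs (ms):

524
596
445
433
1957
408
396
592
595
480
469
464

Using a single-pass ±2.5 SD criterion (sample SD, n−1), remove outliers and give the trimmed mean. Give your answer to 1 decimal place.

491.1 ms

n = 12, ΣRT = 7359, M = 613.250
Σ(x−M)² = 2025674.25; s = √(2025674.25/11) = 429.130
Cutoffs: 613.250 ± 2.5·429.130 → [-459.6, 1686.1]
Outside: 1957 → excluded.
Retained (n=11): Σ = 5402, mean = 5402/11 = 491.091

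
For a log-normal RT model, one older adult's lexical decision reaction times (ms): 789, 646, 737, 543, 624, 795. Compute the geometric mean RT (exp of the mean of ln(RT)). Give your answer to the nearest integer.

683 ms

ln(RT): 6.6708, 6.4708, 6.6026, 6.2971, 6.4362, 6.6783
Mean ln(RT) = 39.1558/6 = 6.52596
Geometric mean = exp(6.52596) = 682.63 ms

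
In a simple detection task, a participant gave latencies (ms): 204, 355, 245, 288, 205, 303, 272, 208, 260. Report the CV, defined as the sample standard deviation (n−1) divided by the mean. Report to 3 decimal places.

n = 9, Σ = 2340, M = 260.0000
Σ(x−M)² = 20892.000; s = √(20892.000/8) = 51.1028
CV = 51.1028 / 260.0000 = 0.19655

0.197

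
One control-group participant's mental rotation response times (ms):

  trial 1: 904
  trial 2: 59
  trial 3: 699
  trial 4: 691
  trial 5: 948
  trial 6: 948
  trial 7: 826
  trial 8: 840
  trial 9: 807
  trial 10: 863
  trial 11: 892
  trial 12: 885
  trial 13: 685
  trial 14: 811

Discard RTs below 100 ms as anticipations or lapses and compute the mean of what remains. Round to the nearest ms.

Excluded: 59
Retained (n=13): Σ = 10799
Mean = 10799/13 = 830.6923

831 ms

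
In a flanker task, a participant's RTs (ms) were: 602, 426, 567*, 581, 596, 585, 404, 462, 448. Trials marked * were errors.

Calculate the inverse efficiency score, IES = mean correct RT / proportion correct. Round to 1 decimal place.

577.1 ms

Correct trials (n=8): 602, 426, 581, 596, 585, 404, 462, 448
Mean correct RT = 4104/8 = 513.0000 ms
Proportion correct = 8/9
IES = 513.0000 / (8/9) = 577.125 ms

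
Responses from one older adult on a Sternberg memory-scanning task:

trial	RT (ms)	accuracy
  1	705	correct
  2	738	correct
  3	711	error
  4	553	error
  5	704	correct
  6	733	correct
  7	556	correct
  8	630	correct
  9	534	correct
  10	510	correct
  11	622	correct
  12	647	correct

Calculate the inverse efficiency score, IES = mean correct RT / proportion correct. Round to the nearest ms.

765 ms

Correct trials (n=10): 705, 738, 704, 733, 556, 630, 534, 510, 622, 647
Mean correct RT = 6379/10 = 637.9000 ms
Proportion correct = 10/12
IES = 637.9000 / (10/12) = 765.480 ms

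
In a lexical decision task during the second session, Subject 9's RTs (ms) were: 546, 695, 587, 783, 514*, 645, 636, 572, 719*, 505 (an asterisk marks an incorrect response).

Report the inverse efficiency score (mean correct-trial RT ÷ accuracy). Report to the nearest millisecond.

Correct trials (n=8): 546, 695, 587, 783, 645, 636, 572, 505
Mean correct RT = 4969/8 = 621.1250 ms
Proportion correct = 8/10
IES = 621.1250 / (8/10) = 776.406 ms

776 ms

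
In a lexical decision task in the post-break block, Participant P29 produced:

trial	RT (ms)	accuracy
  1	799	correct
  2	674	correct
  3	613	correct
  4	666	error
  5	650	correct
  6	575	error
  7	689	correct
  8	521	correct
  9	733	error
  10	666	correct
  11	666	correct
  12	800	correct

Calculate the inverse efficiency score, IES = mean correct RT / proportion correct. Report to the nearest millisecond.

Correct trials (n=9): 799, 674, 613, 650, 689, 521, 666, 666, 800
Mean correct RT = 6078/9 = 675.3333 ms
Proportion correct = 9/12
IES = 675.3333 / (9/12) = 900.444 ms

900 ms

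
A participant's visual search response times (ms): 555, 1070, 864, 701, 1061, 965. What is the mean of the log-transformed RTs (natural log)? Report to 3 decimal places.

ln(RT): 6.3190, 6.9754, 6.7616, 6.5525, 6.9670, 6.8721
Σ ln(RT) = 40.4476
Mean = 40.4476/6 = 6.74126

6.741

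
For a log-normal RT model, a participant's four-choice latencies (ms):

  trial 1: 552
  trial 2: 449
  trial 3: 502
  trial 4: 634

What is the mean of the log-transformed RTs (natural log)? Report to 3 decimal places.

ln(RT): 6.3135, 6.1070, 6.2186, 6.4520
Σ ln(RT) = 25.0912
Mean = 25.0912/4 = 6.27281

6.273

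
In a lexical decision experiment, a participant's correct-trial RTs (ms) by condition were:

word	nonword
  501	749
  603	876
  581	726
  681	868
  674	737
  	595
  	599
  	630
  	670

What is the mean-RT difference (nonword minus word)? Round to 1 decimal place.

108.7 ms

M(word) = 3040/5 = 608.000
M(nonword) = 6450/9 = 716.667
Difference = 716.667 − 608.000 = 108.667 ms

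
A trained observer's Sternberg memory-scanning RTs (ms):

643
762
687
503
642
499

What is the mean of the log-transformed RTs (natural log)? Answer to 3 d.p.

ln(RT): 6.4661, 6.6359, 6.5323, 6.2206, 6.4646, 6.2126
Σ ln(RT) = 38.5322
Mean = 38.5322/6 = 6.42204

6.422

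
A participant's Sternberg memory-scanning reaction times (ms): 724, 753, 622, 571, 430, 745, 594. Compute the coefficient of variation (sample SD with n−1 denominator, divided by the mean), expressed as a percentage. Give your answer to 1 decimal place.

n = 7, Σ = 4439, M = 634.1429
Σ(x−M)² = 81910.857; s = √(81910.857/6) = 116.8410
CV = 116.8410 / 634.1429 = 0.18425 = 18.425%

18.4%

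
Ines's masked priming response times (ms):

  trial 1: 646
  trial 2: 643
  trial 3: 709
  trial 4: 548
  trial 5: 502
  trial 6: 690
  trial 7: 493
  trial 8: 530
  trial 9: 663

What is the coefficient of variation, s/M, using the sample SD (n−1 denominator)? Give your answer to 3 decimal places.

0.139

n = 9, Σ = 5424, M = 602.6667
Σ(x−M)² = 56508.000; s = √(56508.000/8) = 84.0446
CV = 84.0446 / 602.6667 = 0.13945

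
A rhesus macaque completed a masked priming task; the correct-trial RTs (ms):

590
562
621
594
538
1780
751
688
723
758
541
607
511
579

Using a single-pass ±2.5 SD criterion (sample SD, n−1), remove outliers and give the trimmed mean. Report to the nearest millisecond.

n = 14, ΣRT = 9843, M = 703.071
Σ(x−M)² = 1332062.93; s = √(1332062.93/13) = 320.104
Cutoffs: 703.071 ± 2.5·320.104 → [-97.2, 1503.3]
Outside: 1780 → excluded.
Retained (n=13): Σ = 8063, mean = 8063/13 = 620.231

620 ms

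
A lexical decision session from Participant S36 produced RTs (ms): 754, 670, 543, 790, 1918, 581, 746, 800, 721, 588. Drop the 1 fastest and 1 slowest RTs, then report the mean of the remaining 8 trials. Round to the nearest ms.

706 ms

Sorted: 543, 581, 588, 670, 721, 746, 754, 790, 800, 1918
Drop lowest 1 (543) and highest 1 (1918)
Remaining (n=8): Σ = 5650, mean = 5650/8 = 706.250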